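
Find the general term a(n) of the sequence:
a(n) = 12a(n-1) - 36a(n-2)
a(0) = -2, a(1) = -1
Characteristic equation: x² - 12x + 36 = 0, which is (x - (6))².
Repeated root r = 6.
General solution: a(n) = (A + Bn)·(6)^n.
From a(0) = -2: A = -2.
From a(1) = -1: (A + B)·(6) = -1 ⇒ B = \frac{11}{6}.
So a(n) = \left(\frac{11 n}{6} - 2\right) \cdot (6)^n.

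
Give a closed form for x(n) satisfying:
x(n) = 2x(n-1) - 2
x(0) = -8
First-order linear non-homogeneous.
Homogeneous solution: x_h(n) = A·(2)^n.
Try constant particular solution x_p = K: K = 2K - 2 ⇒ K = 2.
General: x(n) = A·(2)^n + 2.
Apply x(0) = -8: A + 2 = -8 ⇒ A = -10.
So x(n) = 2 - 10 \cdot 2^{n}.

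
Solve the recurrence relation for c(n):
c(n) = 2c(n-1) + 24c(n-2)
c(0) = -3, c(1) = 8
Characteristic equation: x² - 2x - 24 = 0, which factors as (x - (6))(x - (-4)) = 0.
Roots r₁ = 6, r₂ = -4 (distinct).
General solution: c(n) = A·(6)^n + B·(-4)^n.
From c(0) = -3: A + B = -3.
From c(1) = 8: 6A - 4B = 8.
Solving: A = - \frac{2}{5}, B = - \frac{13}{5}.
So c(n) = - \frac{13 \left(-4\right)^{n}}{5} - \frac{2 \cdot 6^{n}}{5}.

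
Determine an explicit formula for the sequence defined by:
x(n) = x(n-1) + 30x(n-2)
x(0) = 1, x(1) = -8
Characteristic equation: x² - x - 30 = 0, which factors as (x - (6))(x - (-5)) = 0.
Roots r₁ = 6, r₂ = -5 (distinct).
General solution: x(n) = A·(6)^n + B·(-5)^n.
From x(0) = 1: A + B = 1.
From x(1) = -8: 6A - 5B = -8.
Solving: A = - \frac{3}{11}, B = \frac{14}{11}.
So x(n) = \frac{14 \left(-5\right)^{n}}{11} - \frac{3 \cdot 6^{n}}{11}.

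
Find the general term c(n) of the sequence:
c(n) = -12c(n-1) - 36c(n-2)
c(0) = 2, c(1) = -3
Characteristic equation: x² + 12x + 36 = 0, which is (x - (-6))².
Repeated root r = -6.
General solution: c(n) = (A + Bn)·(-6)^n.
From c(0) = 2: A = 2.
From c(1) = -3: (A + B)·(-6) = -3 ⇒ B = - \frac{3}{2}.
So c(n) = \left(2 - \frac{3 n}{2}\right) \cdot (-6)^n.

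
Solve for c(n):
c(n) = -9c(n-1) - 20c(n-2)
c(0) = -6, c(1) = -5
Characteristic equation: x² + 9x + 20 = 0, which factors as (x - (-5))(x - (-4)) = 0.
Roots r₁ = -5, r₂ = -4 (distinct).
General solution: c(n) = A·(-5)^n + B·(-4)^n.
From c(0) = -6: A + B = -6.
From c(1) = -5: -5A - 4B = -5.
Solving: A = 29, B = -35.
So c(n) = - 35 \left(-4\right)^{n} + 29 \left(-5\right)^{n}.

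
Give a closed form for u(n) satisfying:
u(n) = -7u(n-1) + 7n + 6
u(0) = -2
First-order linear with linear forcing.
Homogeneous solution: u_h(n) = A·(-7)^n.
Try particular u_p(n) = pn + q. Substituting:
  pn + q = -7(p(n-1) + q) + 7n + 6.
Matching the n-coefficient: p = -7p + 7 ⇒ p = \frac{7}{8}.
Matching constants: q = 7p - 7q + 6 ⇒ q = \frac{97}{64}.
General: u(n) = A·(-7)^n + \frac{7 n}{8} + \frac{97}{64}.
Apply u(0) = -2: A + \frac{97}{64} = -2 ⇒ A = - \frac{225}{64}.
So u(n) = - \frac{225 \left(-7\right)^{n}}{64} + \frac{7 n}{8} + \frac{97}{64}.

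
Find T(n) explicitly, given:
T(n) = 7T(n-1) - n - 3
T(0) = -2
First-order linear with linear forcing.
Homogeneous solution: T_h(n) = A·(7)^n.
Try particular T_p(n) = pn + q. Substituting:
  pn + q = 7(p(n-1) + q) - n - 3.
Matching the n-coefficient: p = 7p - 1 ⇒ p = \frac{1}{6}.
Matching constants: q = -7p + 7q - 3 ⇒ q = \frac{25}{36}.
General: T(n) = A·(7)^n + \frac{n}{6} + \frac{25}{36}.
Apply T(0) = -2: A + \frac{25}{36} = -2 ⇒ A = - \frac{97}{36}.
So T(n) = - \frac{97 \cdot 7^{n}}{36} + \frac{n}{6} + \frac{25}{36}.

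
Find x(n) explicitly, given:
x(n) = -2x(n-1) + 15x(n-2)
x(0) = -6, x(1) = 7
Characteristic equation: x² + 2x - 15 = 0, which factors as (x - (3))(x - (-5)) = 0.
Roots r₁ = 3, r₂ = -5 (distinct).
General solution: x(n) = A·(3)^n + B·(-5)^n.
From x(0) = -6: A + B = -6.
From x(1) = 7: 3A - 5B = 7.
Solving: A = - \frac{23}{8}, B = - \frac{25}{8}.
So x(n) = - \frac{25 \left(-5\right)^{n}}{8} - \frac{23 \cdot 3^{n}}{8}.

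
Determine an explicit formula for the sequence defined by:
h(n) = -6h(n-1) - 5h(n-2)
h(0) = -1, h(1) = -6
Characteristic equation: x² + 6x + 5 = 0, which factors as (x - (-5))(x - (-1)) = 0.
Roots r₁ = -5, r₂ = -1 (distinct).
General solution: h(n) = A·(-5)^n + B·(-1)^n.
From h(0) = -1: A + B = -1.
From h(1) = -6: -5A - B = -6.
Solving: A = \frac{7}{4}, B = - \frac{11}{4}.
So h(n) = - \frac{11 \left(-1\right)^{n}}{4} + \frac{7 \left(-5\right)^{n}}{4}.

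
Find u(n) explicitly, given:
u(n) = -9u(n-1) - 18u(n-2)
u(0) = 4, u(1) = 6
Characteristic equation: x² + 9x + 18 = 0, which factors as (x - (-3))(x - (-6)) = 0.
Roots r₁ = -3, r₂ = -6 (distinct).
General solution: u(n) = A·(-3)^n + B·(-6)^n.
From u(0) = 4: A + B = 4.
From u(1) = 6: -3A - 6B = 6.
Solving: A = 10, B = -6.
So u(n) = 10 \left(-3\right)^{n} - 6 \left(-6\right)^{n}.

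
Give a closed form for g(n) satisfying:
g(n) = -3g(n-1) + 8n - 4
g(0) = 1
First-order linear with linear forcing.
Homogeneous solution: g_h(n) = A·(-3)^n.
Try particular g_p(n) = pn + q. Substituting:
  pn + q = -3(p(n-1) + q) + 8n - 4.
Matching the n-coefficient: p = -3p + 8 ⇒ p = 2.
Matching constants: q = 3p - 3q - 4 ⇒ q = \frac{1}{2}.
General: g(n) = A·(-3)^n + 2 n + \frac{1}{2}.
Apply g(0) = 1: A + \frac{1}{2} = 1 ⇒ A = \frac{1}{2}.
So g(n) = \frac{\left(-3\right)^{n}}{2} + 2 n + \frac{1}{2}.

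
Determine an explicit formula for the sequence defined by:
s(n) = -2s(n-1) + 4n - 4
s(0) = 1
First-order linear with linear forcing.
Homogeneous solution: s_h(n) = A·(-2)^n.
Try particular s_p(n) = pn + q. Substituting:
  pn + q = -2(p(n-1) + q) + 4n - 4.
Matching the n-coefficient: p = -2p + 4 ⇒ p = \frac{4}{3}.
Matching constants: q = 2p - 2q - 4 ⇒ q = - \frac{4}{9}.
General: s(n) = A·(-2)^n + \frac{4 n}{3} - \frac{4}{9}.
Apply s(0) = 1: A - \frac{4}{9} = 1 ⇒ A = \frac{13}{9}.
So s(n) = \frac{13 \left(-2\right)^{n}}{9} + \frac{4 n}{3} - \frac{4}{9}.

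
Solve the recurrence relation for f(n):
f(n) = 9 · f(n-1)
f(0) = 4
Pure geometric recurrence with ratio 9.
By induction f(n) = f(0) · (9)^n = 4 \cdot 9^{n}.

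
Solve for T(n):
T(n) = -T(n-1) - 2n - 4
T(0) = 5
First-order linear with linear forcing.
Homogeneous solution: T_h(n) = A·(-1)^n.
Try particular T_p(n) = pn + q. Substituting:
  pn + q = -(p(n-1) + q) - 2n - 4.
Matching the n-coefficient: p = -p - 2 ⇒ p = -1.
Matching constants: q = p - q - 4 ⇒ q = - \frac{5}{2}.
General: T(n) = A·(-1)^n - n - \frac{5}{2}.
Apply T(0) = 5: A - \frac{5}{2} = 5 ⇒ A = \frac{15}{2}.
So T(n) = \frac{15 \left(-1\right)^{n}}{2} - n - \frac{5}{2}.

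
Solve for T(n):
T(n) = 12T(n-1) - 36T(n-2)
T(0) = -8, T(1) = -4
Characteristic equation: x² - 12x + 36 = 0, which is (x - (6))².
Repeated root r = 6.
General solution: T(n) = (A + Bn)·(6)^n.
From T(0) = -8: A = -8.
From T(1) = -4: (A + B)·(6) = -4 ⇒ B = \frac{22}{3}.
So T(n) = \left(\frac{22 n}{3} - 8\right) \cdot (6)^n.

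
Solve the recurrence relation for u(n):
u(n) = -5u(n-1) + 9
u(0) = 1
First-order linear non-homogeneous.
Homogeneous solution: u_h(n) = A·(-5)^n.
Try constant particular solution u_p = K: K = -5K + 9 ⇒ K = \frac{3}{2}.
General: u(n) = A·(-5)^n + \frac{3}{2}.
Apply u(0) = 1: A + \frac{3}{2} = 1 ⇒ A = - \frac{1}{2}.
So u(n) = \frac{3}{2} - \frac{\left(-5\right)^{n}}{2}.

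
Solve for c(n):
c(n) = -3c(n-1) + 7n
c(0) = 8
First-order linear with linear forcing.
Homogeneous solution: c_h(n) = A·(-3)^n.
Try particular c_p(n) = pn + q. Substituting:
  pn + q = -3(p(n-1) + q) + 7n.
Matching the n-coefficient: p = -3p + 7 ⇒ p = \frac{7}{4}.
Matching constants: q = 3p - 3q ⇒ q = \frac{21}{16}.
General: c(n) = A·(-3)^n + \frac{7 n}{4} + \frac{21}{16}.
Apply c(0) = 8: A + \frac{21}{16} = 8 ⇒ A = \frac{107}{16}.
So c(n) = \frac{107 \left(-3\right)^{n}}{16} + \frac{7 n}{4} + \frac{21}{16}.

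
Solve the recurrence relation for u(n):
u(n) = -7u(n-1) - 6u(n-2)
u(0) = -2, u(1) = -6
Characteristic equation: x² + 7x + 6 = 0, which factors as (x - (-6))(x - (-1)) = 0.
Roots r₁ = -6, r₂ = -1 (distinct).
General solution: u(n) = A·(-6)^n + B·(-1)^n.
From u(0) = -2: A + B = -2.
From u(1) = -6: -6A - B = -6.
Solving: A = \frac{8}{5}, B = - \frac{18}{5}.
So u(n) = - \frac{18 \left(-1\right)^{n}}{5} + \frac{8 \left(-6\right)^{n}}{5}.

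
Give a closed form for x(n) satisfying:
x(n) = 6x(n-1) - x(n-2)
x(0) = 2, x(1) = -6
Characteristic equation: x² - 6x + 1 = 0.
Discriminant Δ = (6)² + 4·(-1) = 32.
Roots r₁,₂ = (6 ± √32)/2, so r₁ = 2 \sqrt{2} + 3, r₂ = 3 - 2 \sqrt{2}.
General solution: x(n) = A·r₁^n + B·r₂^n.
From the initial conditions, A + B = 2 and r₁A + r₂B = -6.
Since r₁ - r₂ = √32: A = (-6 - (2)r₂)/√32 = 1 - \frac{3 \sqrt{2}}{2}, and B = 2 - A = 1 + \frac{3 \sqrt{2}}{2}.
So x(n) = \left(1 - \frac{3 \sqrt{2}}{2}\right)\left(2 \sqrt{2} + 3\right)^n + \left(1 + \frac{3 \sqrt{2}}{2}\right)\left(3 - 2 \sqrt{2}\right)^n.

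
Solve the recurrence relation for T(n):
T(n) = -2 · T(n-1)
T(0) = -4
Pure geometric recurrence with ratio -2.
By induction T(n) = T(0) · (-2)^n = - 4 \left(-2\right)^{n}.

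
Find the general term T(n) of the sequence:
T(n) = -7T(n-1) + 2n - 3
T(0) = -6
First-order linear with linear forcing.
Homogeneous solution: T_h(n) = A·(-7)^n.
Try particular T_p(n) = pn + q. Substituting:
  pn + q = -7(p(n-1) + q) + 2n - 3.
Matching the n-coefficient: p = -7p + 2 ⇒ p = \frac{1}{4}.
Matching constants: q = 7p - 7q - 3 ⇒ q = - \frac{5}{32}.
General: T(n) = A·(-7)^n + \frac{n}{4} - \frac{5}{32}.
Apply T(0) = -6: A - \frac{5}{32} = -6 ⇒ A = - \frac{187}{32}.
So T(n) = - \frac{187 \left(-7\right)^{n}}{32} + \frac{n}{4} - \frac{5}{32}.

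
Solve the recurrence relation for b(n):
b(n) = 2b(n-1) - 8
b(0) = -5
First-order linear non-homogeneous.
Homogeneous solution: b_h(n) = A·(2)^n.
Try constant particular solution b_p = K: K = 2K - 8 ⇒ K = 8.
General: b(n) = A·(2)^n + 8.
Apply b(0) = -5: A + 8 = -5 ⇒ A = -13.
So b(n) = 8 - 13 \cdot 2^{n}.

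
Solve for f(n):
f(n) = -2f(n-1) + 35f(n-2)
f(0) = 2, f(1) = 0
Characteristic equation: x² + 2x - 35 = 0, which factors as (x - (-7))(x - (5)) = 0.
Roots r₁ = -7, r₂ = 5 (distinct).
General solution: f(n) = A·(-7)^n + B·(5)^n.
From f(0) = 2: A + B = 2.
From f(1) = 0: -7A + 5B = 0.
Solving: A = \frac{5}{6}, B = \frac{7}{6}.
So f(n) = \frac{5 \left(-7\right)^{n}}{6} + \frac{7 \cdot 5^{n}}{6}.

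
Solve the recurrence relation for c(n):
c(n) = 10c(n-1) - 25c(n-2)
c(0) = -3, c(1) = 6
Characteristic equation: x² - 10x + 25 = 0, which is (x - (5))².
Repeated root r = 5.
General solution: c(n) = (A + Bn)·(5)^n.
From c(0) = -3: A = -3.
From c(1) = 6: (A + B)·(5) = 6 ⇒ B = \frac{21}{5}.
So c(n) = \left(\frac{21 n}{5} - 3\right) \cdot (5)^n.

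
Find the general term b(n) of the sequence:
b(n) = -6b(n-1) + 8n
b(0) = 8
First-order linear with linear forcing.
Homogeneous solution: b_h(n) = A·(-6)^n.
Try particular b_p(n) = pn + q. Substituting:
  pn + q = -6(p(n-1) + q) + 8n.
Matching the n-coefficient: p = -6p + 8 ⇒ p = \frac{8}{7}.
Matching constants: q = 6p - 6q ⇒ q = \frac{48}{49}.
General: b(n) = A·(-6)^n + \frac{8 n}{7} + \frac{48}{49}.
Apply b(0) = 8: A + \frac{48}{49} = 8 ⇒ A = \frac{344}{49}.
So b(n) = \frac{344 \left(-6\right)^{n}}{49} + \frac{8 n}{7} + \frac{48}{49}.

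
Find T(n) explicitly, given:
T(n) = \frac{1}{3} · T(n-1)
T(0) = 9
Pure geometric recurrence with ratio \frac{1}{3}.
By induction T(n) = T(0) · (\frac{1}{3})^n = 9 \cdot 3^{- n}.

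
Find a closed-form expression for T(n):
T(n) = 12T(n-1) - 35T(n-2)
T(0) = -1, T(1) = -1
Characteristic equation: x² - 12x + 35 = 0, which factors as (x - (7))(x - (5)) = 0.
Roots r₁ = 7, r₂ = 5 (distinct).
General solution: T(n) = A·(7)^n + B·(5)^n.
From T(0) = -1: A + B = -1.
From T(1) = -1: 7A + 5B = -1.
Solving: A = 2, B = -3.
So T(n) = - 3 \cdot 5^{n} + 2 \cdot 7^{n}.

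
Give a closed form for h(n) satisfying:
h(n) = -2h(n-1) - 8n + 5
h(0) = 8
First-order linear with linear forcing.
Homogeneous solution: h_h(n) = A·(-2)^n.
Try particular h_p(n) = pn + q. Substituting:
  pn + q = -2(p(n-1) + q) - 8n + 5.
Matching the n-coefficient: p = -2p - 8 ⇒ p = - \frac{8}{3}.
Matching constants: q = 2p - 2q + 5 ⇒ q = - \frac{1}{9}.
General: h(n) = A·(-2)^n - \frac{8 n}{3} - \frac{1}{9}.
Apply h(0) = 8: A - \frac{1}{9} = 8 ⇒ A = \frac{73}{9}.
So h(n) = \frac{73 \left(-2\right)^{n}}{9} - \frac{8 n}{3} - \frac{1}{9}.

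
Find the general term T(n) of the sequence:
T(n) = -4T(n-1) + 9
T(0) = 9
First-order linear non-homogeneous.
Homogeneous solution: T_h(n) = A·(-4)^n.
Try constant particular solution T_p = K: K = -4K + 9 ⇒ K = \frac{9}{5}.
General: T(n) = A·(-4)^n + \frac{9}{5}.
Apply T(0) = 9: A + \frac{9}{5} = 9 ⇒ A = \frac{36}{5}.
So T(n) = \frac{36 \left(-4\right)^{n}}{5} + \frac{9}{5}.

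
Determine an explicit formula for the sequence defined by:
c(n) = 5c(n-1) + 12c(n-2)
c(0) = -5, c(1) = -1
Characteristic equation: x² - 5x - 12 = 0.
Discriminant Δ = (5)² + 4·(12) = 73.
Roots r₁,₂ = (5 ± √73)/2, so r₁ = \frac{5}{2} + \frac{\sqrt{73}}{2}, r₂ = \frac{5}{2} - \frac{\sqrt{73}}{2}.
General solution: c(n) = A·r₁^n + B·r₂^n.
From the initial conditions, A + B = -5 and r₁A + r₂B = -1.
Since r₁ - r₂ = √73: A = (-1 - (-5)r₂)/√73 = - \frac{5}{2} + \frac{23 \sqrt{73}}{146}, and B = -5 - A = - \frac{5}{2} - \frac{23 \sqrt{73}}{146}.
So c(n) = \left(- \frac{5}{2} + \frac{23 \sqrt{73}}{146}\right)\left(\frac{5}{2} + \frac{\sqrt{73}}{2}\right)^n + \left(- \frac{5}{2} - \frac{23 \sqrt{73}}{146}\right)\left(\frac{5}{2} - \frac{\sqrt{73}}{2}\right)^n.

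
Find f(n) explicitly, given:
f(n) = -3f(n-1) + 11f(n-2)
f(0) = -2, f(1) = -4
Characteristic equation: x² + 3x - 11 = 0.
Discriminant Δ = (-3)² + 4·(11) = 53.
Roots r₁,₂ = (-3 ± √53)/2, so r₁ = - \frac{3}{2} + \frac{\sqrt{53}}{2}, r₂ = - \frac{\sqrt{53}}{2} - \frac{3}{2}.
General solution: f(n) = A·r₁^n + B·r₂^n.
From the initial conditions, A + B = -2 and r₁A + r₂B = -4.
Since r₁ - r₂ = √53: A = (-4 - (-2)r₂)/√53 = -1 - \frac{7 \sqrt{53}}{53}, and B = -2 - A = -1 + \frac{7 \sqrt{53}}{53}.
So f(n) = \left(-1 - \frac{7 \sqrt{53}}{53}\right)\left(- \frac{3}{2} + \frac{\sqrt{53}}{2}\right)^n + \left(-1 + \frac{7 \sqrt{53}}{53}\right)\left(- \frac{\sqrt{53}}{2} - \frac{3}{2}\right)^n.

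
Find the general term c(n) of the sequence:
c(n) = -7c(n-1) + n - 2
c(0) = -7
First-order linear with linear forcing.
Homogeneous solution: c_h(n) = A·(-7)^n.
Try particular c_p(n) = pn + q. Substituting:
  pn + q = -7(p(n-1) + q) + n - 2.
Matching the n-coefficient: p = -7p + 1 ⇒ p = \frac{1}{8}.
Matching constants: q = 7p - 7q - 2 ⇒ q = - \frac{9}{64}.
General: c(n) = A·(-7)^n + \frac{n}{8} - \frac{9}{64}.
Apply c(0) = -7: A - \frac{9}{64} = -7 ⇒ A = - \frac{439}{64}.
So c(n) = - \frac{439 \left(-7\right)^{n}}{64} + \frac{n}{8} - \frac{9}{64}.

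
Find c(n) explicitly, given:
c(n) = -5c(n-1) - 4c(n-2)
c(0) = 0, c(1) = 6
Characteristic equation: x² + 5x + 4 = 0, which factors as (x - (-4))(x - (-1)) = 0.
Roots r₁ = -4, r₂ = -1 (distinct).
General solution: c(n) = A·(-4)^n + B·(-1)^n.
From c(0) = 0: A + B = 0.
From c(1) = 6: -4A - B = 6.
Solving: A = -2, B = 2.
So c(n) = 2 \left(-1\right)^{n} - 2 \left(-4\right)^{n}.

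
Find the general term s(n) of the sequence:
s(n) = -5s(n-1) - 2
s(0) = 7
First-order linear non-homogeneous.
Homogeneous solution: s_h(n) = A·(-5)^n.
Try constant particular solution s_p = K: K = -5K - 2 ⇒ K = - \frac{1}{3}.
General: s(n) = A·(-5)^n - \frac{1}{3}.
Apply s(0) = 7: A - \frac{1}{3} = 7 ⇒ A = \frac{22}{3}.
So s(n) = \frac{22 \left(-5\right)^{n}}{3} - \frac{1}{3}.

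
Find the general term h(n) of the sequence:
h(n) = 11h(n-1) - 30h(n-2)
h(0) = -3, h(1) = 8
Characteristic equation: x² - 11x + 30 = 0, which factors as (x - (5))(x - (6)) = 0.
Roots r₁ = 5, r₂ = 6 (distinct).
General solution: h(n) = A·(5)^n + B·(6)^n.
From h(0) = -3: A + B = -3.
From h(1) = 8: 5A + 6B = 8.
Solving: A = -26, B = 23.
So h(n) = - 26 \cdot 5^{n} + 23 \cdot 6^{n}.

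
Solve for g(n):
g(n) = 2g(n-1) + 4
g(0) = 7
First-order linear non-homogeneous.
Homogeneous solution: g_h(n) = A·(2)^n.
Try constant particular solution g_p = K: K = 2K + 4 ⇒ K = -4.
General: g(n) = A·(2)^n - 4.
Apply g(0) = 7: A - 4 = 7 ⇒ A = 11.
So g(n) = 11 \cdot 2^{n} - 4.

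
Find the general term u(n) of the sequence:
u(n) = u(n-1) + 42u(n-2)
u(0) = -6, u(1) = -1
Characteristic equation: x² - x - 42 = 0, which factors as (x - (7))(x - (-6)) = 0.
Roots r₁ = 7, r₂ = -6 (distinct).
General solution: u(n) = A·(7)^n + B·(-6)^n.
From u(0) = -6: A + B = -6.
From u(1) = -1: 7A - 6B = -1.
Solving: A = - \frac{37}{13}, B = - \frac{41}{13}.
So u(n) = - \frac{41 \left(-6\right)^{n}}{13} - \frac{37 \cdot 7^{n}}{13}.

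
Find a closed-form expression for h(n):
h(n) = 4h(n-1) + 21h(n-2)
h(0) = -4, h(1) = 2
Characteristic equation: x² - 4x - 21 = 0, which factors as (x - (-3))(x - (7)) = 0.
Roots r₁ = -3, r₂ = 7 (distinct).
General solution: h(n) = A·(-3)^n + B·(7)^n.
From h(0) = -4: A + B = -4.
From h(1) = 2: -3A + 7B = 2.
Solving: A = -3, B = -1.
So h(n) = - 3 \left(-3\right)^{n} - 7^{n}.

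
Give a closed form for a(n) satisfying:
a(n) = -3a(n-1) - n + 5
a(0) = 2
First-order linear with linear forcing.
Homogeneous solution: a_h(n) = A·(-3)^n.
Try particular a_p(n) = pn + q. Substituting:
  pn + q = -3(p(n-1) + q) - n + 5.
Matching the n-coefficient: p = -3p - 1 ⇒ p = - \frac{1}{4}.
Matching constants: q = 3p - 3q + 5 ⇒ q = \frac{17}{16}.
General: a(n) = A·(-3)^n - \frac{n}{4} + \frac{17}{16}.
Apply a(0) = 2: A + \frac{17}{16} = 2 ⇒ A = \frac{15}{16}.
So a(n) = \frac{15 \left(-3\right)^{n}}{16} - \frac{n}{4} + \frac{17}{16}.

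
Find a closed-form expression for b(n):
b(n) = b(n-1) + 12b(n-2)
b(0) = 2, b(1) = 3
Characteristic equation: x² - x - 12 = 0, which factors as (x - (4))(x - (-3)) = 0.
Roots r₁ = 4, r₂ = -3 (distinct).
General solution: b(n) = A·(4)^n + B·(-3)^n.
From b(0) = 2: A + B = 2.
From b(1) = 3: 4A - 3B = 3.
Solving: A = \frac{9}{7}, B = \frac{5}{7}.
So b(n) = \frac{5 \left(-3\right)^{n}}{7} + \frac{9 \cdot 4^{n}}{7}.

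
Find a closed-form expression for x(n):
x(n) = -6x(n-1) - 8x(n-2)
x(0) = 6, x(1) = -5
Characteristic equation: x² + 6x + 8 = 0, which factors as (x - (-4))(x - (-2)) = 0.
Roots r₁ = -4, r₂ = -2 (distinct).
General solution: x(n) = A·(-4)^n + B·(-2)^n.
From x(0) = 6: A + B = 6.
From x(1) = -5: -4A - 2B = -5.
Solving: A = - \frac{7}{2}, B = \frac{19}{2}.
So x(n) = \frac{19 \left(-2\right)^{n}}{2} - \frac{7 \left(-4\right)^{n}}{2}.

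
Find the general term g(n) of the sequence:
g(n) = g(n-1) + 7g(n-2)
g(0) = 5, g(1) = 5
Characteristic equation: x² - x - 7 = 0.
Discriminant Δ = (1)² + 4·(7) = 29.
Roots r₁,₂ = (1 ± √29)/2, so r₁ = \frac{1}{2} + \frac{\sqrt{29}}{2}, r₂ = \frac{1}{2} - \frac{\sqrt{29}}{2}.
General solution: g(n) = A·r₁^n + B·r₂^n.
From the initial conditions, A + B = 5 and r₁A + r₂B = 5.
Since r₁ - r₂ = √29: A = (5 - (5)r₂)/√29 = \frac{5 \sqrt{29}}{58} + \frac{5}{2}, and B = 5 - A = \frac{5}{2} - \frac{5 \sqrt{29}}{58}.
So g(n) = \left(\frac{5 \sqrt{29}}{58} + \frac{5}{2}\right)\left(\frac{1}{2} + \frac{\sqrt{29}}{2}\right)^n + \left(\frac{5}{2} - \frac{5 \sqrt{29}}{58}\right)\left(\frac{1}{2} - \frac{\sqrt{29}}{2}\right)^n.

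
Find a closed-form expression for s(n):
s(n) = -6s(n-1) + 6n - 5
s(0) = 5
First-order linear with linear forcing.
Homogeneous solution: s_h(n) = A·(-6)^n.
Try particular s_p(n) = pn + q. Substituting:
  pn + q = -6(p(n-1) + q) + 6n - 5.
Matching the n-coefficient: p = -6p + 6 ⇒ p = \frac{6}{7}.
Matching constants: q = 6p - 6q - 5 ⇒ q = \frac{1}{49}.
General: s(n) = A·(-6)^n + \frac{6 n}{7} + \frac{1}{49}.
Apply s(0) = 5: A + \frac{1}{49} = 5 ⇒ A = \frac{244}{49}.
So s(n) = \frac{244 \left(-6\right)^{n}}{49} + \frac{6 n}{7} + \frac{1}{49}.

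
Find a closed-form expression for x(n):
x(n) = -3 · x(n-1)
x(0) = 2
Pure geometric recurrence with ratio -3.
By induction x(n) = x(0) · (-3)^n = 2 \left(-3\right)^{n}.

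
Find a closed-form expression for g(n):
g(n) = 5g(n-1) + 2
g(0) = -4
First-order linear non-homogeneous.
Homogeneous solution: g_h(n) = A·(5)^n.
Try constant particular solution g_p = K: K = 5K + 2 ⇒ K = - \frac{1}{2}.
General: g(n) = A·(5)^n - \frac{1}{2}.
Apply g(0) = -4: A - \frac{1}{2} = -4 ⇒ A = - \frac{7}{2}.
So g(n) = - \frac{7 \cdot 5^{n}}{2} - \frac{1}{2}.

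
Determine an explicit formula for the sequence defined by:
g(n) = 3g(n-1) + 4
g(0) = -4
First-order linear non-homogeneous.
Homogeneous solution: g_h(n) = A·(3)^n.
Try constant particular solution g_p = K: K = 3K + 4 ⇒ K = -2.
General: g(n) = A·(3)^n - 2.
Apply g(0) = -4: A - 2 = -4 ⇒ A = -2.
So g(n) = - 2 \cdot 3^{n} - 2.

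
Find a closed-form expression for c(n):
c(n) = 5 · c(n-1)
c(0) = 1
Pure geometric recurrence with ratio 5.
By induction c(n) = c(0) · (5)^n = 5^{n}.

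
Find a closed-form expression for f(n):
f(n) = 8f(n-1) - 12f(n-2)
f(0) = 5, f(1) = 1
Characteristic equation: x² - 8x + 12 = 0, which factors as (x - (2))(x - (6)) = 0.
Roots r₁ = 2, r₂ = 6 (distinct).
General solution: f(n) = A·(2)^n + B·(6)^n.
From f(0) = 5: A + B = 5.
From f(1) = 1: 2A + 6B = 1.
Solving: A = \frac{29}{4}, B = - \frac{9}{4}.
So f(n) = \frac{29 \cdot 2^{n}}{4} - \frac{9 \cdot 6^{n}}{4}.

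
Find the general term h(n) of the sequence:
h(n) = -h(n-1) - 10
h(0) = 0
First-order linear non-homogeneous.
Homogeneous solution: h_h(n) = A·(-1)^n.
Try constant particular solution h_p = K: K = -K - 10 ⇒ K = -5.
General: h(n) = A·(-1)^n - 5.
Apply h(0) = 0: A - 5 = 0 ⇒ A = 5.
So h(n) = 5 \left(-1\right)^{n} - 5.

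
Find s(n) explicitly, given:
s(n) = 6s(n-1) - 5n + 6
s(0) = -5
First-order linear with linear forcing.
Homogeneous solution: s_h(n) = A·(6)^n.
Try particular s_p(n) = pn + q. Substituting:
  pn + q = 6(p(n-1) + q) - 5n + 6.
Matching the n-coefficient: p = 6p - 5 ⇒ p = 1.
Matching constants: q = -6p + 6q + 6 ⇒ q = 0.
General: s(n) = A·(6)^n + n + 0.
Apply s(0) = -5: A + 0 = -5 ⇒ A = -5.
So s(n) = - 5 \cdot 6^{n} + n.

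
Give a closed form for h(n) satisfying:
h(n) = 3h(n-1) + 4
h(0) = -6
First-order linear non-homogeneous.
Homogeneous solution: h_h(n) = A·(3)^n.
Try constant particular solution h_p = K: K = 3K + 4 ⇒ K = -2.
General: h(n) = A·(3)^n - 2.
Apply h(0) = -6: A - 2 = -6 ⇒ A = -4.
So h(n) = - 4 \cdot 3^{n} - 2.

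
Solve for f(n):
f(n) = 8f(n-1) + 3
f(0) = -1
First-order linear non-homogeneous.
Homogeneous solution: f_h(n) = A·(8)^n.
Try constant particular solution f_p = K: K = 8K + 3 ⇒ K = - \frac{3}{7}.
General: f(n) = A·(8)^n - \frac{3}{7}.
Apply f(0) = -1: A - \frac{3}{7} = -1 ⇒ A = - \frac{4}{7}.
So f(n) = - \frac{4 \cdot 8^{n}}{7} - \frac{3}{7}.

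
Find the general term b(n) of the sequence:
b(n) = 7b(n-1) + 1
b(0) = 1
First-order linear non-homogeneous.
Homogeneous solution: b_h(n) = A·(7)^n.
Try constant particular solution b_p = K: K = 7K + 1 ⇒ K = - \frac{1}{6}.
General: b(n) = A·(7)^n - \frac{1}{6}.
Apply b(0) = 1: A - \frac{1}{6} = 1 ⇒ A = \frac{7}{6}.
So b(n) = \frac{7 \cdot 7^{n}}{6} - \frac{1}{6}.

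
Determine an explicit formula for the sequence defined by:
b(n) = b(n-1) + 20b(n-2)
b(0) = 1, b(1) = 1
Characteristic equation: x² - x - 20 = 0, which factors as (x - (5))(x - (-4)) = 0.
Roots r₁ = 5, r₂ = -4 (distinct).
General solution: b(n) = A·(5)^n + B·(-4)^n.
From b(0) = 1: A + B = 1.
From b(1) = 1: 5A - 4B = 1.
Solving: A = \frac{5}{9}, B = \frac{4}{9}.
So b(n) = \frac{4 \left(-4\right)^{n}}{9} + \frac{5 \cdot 5^{n}}{9}.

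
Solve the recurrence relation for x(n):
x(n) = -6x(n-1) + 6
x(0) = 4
First-order linear non-homogeneous.
Homogeneous solution: x_h(n) = A·(-6)^n.
Try constant particular solution x_p = K: K = -6K + 6 ⇒ K = \frac{6}{7}.
General: x(n) = A·(-6)^n + \frac{6}{7}.
Apply x(0) = 4: A + \frac{6}{7} = 4 ⇒ A = \frac{22}{7}.
So x(n) = \frac{22 \left(-6\right)^{n}}{7} + \frac{6}{7}.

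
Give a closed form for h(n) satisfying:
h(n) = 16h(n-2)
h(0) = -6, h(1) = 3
Characteristic equation: x² - 16 = 0, which factors as (x - (4))(x - (-4)) = 0.
Roots r₁ = 4, r₂ = -4 (distinct).
General solution: h(n) = A·(4)^n + B·(-4)^n.
From h(0) = -6: A + B = -6.
From h(1) = 3: 4A - 4B = 3.
Solving: A = - \frac{21}{8}, B = - \frac{27}{8}.
So h(n) = - \frac{27 \left(-4\right)^{n}}{8} - \frac{21 \cdot 4^{n}}{8}.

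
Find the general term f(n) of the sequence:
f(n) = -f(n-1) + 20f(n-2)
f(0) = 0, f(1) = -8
Characteristic equation: x² + x - 20 = 0, which factors as (x - (-5))(x - (4)) = 0.
Roots r₁ = -5, r₂ = 4 (distinct).
General solution: f(n) = A·(-5)^n + B·(4)^n.
From f(0) = 0: A + B = 0.
From f(1) = -8: -5A + 4B = -8.
Solving: A = \frac{8}{9}, B = - \frac{8}{9}.
So f(n) = \frac{8 \left(-5\right)^{n}}{9} - \frac{8 \cdot 4^{n}}{9}.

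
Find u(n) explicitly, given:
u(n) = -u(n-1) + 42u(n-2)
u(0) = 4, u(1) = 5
Characteristic equation: x² + x - 42 = 0, which factors as (x - (-7))(x - (6)) = 0.
Roots r₁ = -7, r₂ = 6 (distinct).
General solution: u(n) = A·(-7)^n + B·(6)^n.
From u(0) = 4: A + B = 4.
From u(1) = 5: -7A + 6B = 5.
Solving: A = \frac{19}{13}, B = \frac{33}{13}.
So u(n) = \frac{19 \left(-7\right)^{n}}{13} + \frac{33 \cdot 6^{n}}{13}.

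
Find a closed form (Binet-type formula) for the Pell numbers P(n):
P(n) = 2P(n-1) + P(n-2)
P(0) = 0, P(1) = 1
This is the Pell sequence.
Characteristic equation: x² - 2x - 1 = 0; roots r₁ = 1 + \sqrt{2}, r₂ = 1 - \sqrt{2}.
General: P(n) = A·r₁^n + B·r₂^n. Solving with P(0)=0, P(1)=1 gives A = \frac{\sqrt{2}}{4}, B = - \frac{\sqrt{2}}{4}.
So P(n) = \frac{\sqrt{2} \left(- \left(1 - \sqrt{2}\right)^{n} + \left(1 + \sqrt{2}\right)^{n}\right)}{4}.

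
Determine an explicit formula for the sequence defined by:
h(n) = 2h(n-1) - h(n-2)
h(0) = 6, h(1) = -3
Characteristic equation: x² - 2x + 1 = 0, which is (x - (1))².
Repeated root r = 1.
General solution: h(n) = (A + Bn)·(1)^n.
From h(0) = 6: A = 6.
From h(1) = -3: (A + B)·(1) = -3 ⇒ B = -9.
So h(n) = \left(6 - 9 n\right) \cdot (1)^n.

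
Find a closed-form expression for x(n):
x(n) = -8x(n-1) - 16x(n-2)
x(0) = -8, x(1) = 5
Characteristic equation: x² + 8x + 16 = 0, which is (x - (-4))².
Repeated root r = -4.
General solution: x(n) = (A + Bn)·(-4)^n.
From x(0) = -8: A = -8.
From x(1) = 5: (A + B)·(-4) = 5 ⇒ B = \frac{27}{4}.
So x(n) = \left(\frac{27 n}{4} - 8\right) \cdot (-4)^n.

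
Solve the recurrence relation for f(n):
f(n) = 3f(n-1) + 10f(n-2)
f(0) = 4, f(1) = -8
Characteristic equation: x² - 3x - 10 = 0, which factors as (x - (5))(x - (-2)) = 0.
Roots r₁ = 5, r₂ = -2 (distinct).
General solution: f(n) = A·(5)^n + B·(-2)^n.
From f(0) = 4: A + B = 4.
From f(1) = -8: 5A - 2B = -8.
Solving: A = 0, B = 4.
So f(n) = 4 \left(-2\right)^{n}.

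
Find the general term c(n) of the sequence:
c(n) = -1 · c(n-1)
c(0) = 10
Pure geometric recurrence with ratio -1.
By induction c(n) = c(0) · (-1)^n = 10 \left(-1\right)^{n}.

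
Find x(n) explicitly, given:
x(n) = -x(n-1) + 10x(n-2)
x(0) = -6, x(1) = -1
Characteristic equation: x² + x - 10 = 0.
Discriminant Δ = (-1)² + 4·(10) = 41.
Roots r₁,₂ = (-1 ± √41)/2, so r₁ = - \frac{1}{2} + \frac{\sqrt{41}}{2}, r₂ = - \frac{\sqrt{41}}{2} - \frac{1}{2}.
General solution: x(n) = A·r₁^n + B·r₂^n.
From the initial conditions, A + B = -6 and r₁A + r₂B = -1.
Since r₁ - r₂ = √41: A = (-1 - (-6)r₂)/√41 = -3 - \frac{4 \sqrt{41}}{41}, and B = -6 - A = -3 + \frac{4 \sqrt{41}}{41}.
So x(n) = \left(-3 - \frac{4 \sqrt{41}}{41}\right)\left(- \frac{1}{2} + \frac{\sqrt{41}}{2}\right)^n + \left(-3 + \frac{4 \sqrt{41}}{41}\right)\left(- \frac{\sqrt{41}}{2} - \frac{1}{2}\right)^n.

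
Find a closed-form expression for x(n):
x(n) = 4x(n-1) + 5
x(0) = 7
First-order linear non-homogeneous.
Homogeneous solution: x_h(n) = A·(4)^n.
Try constant particular solution x_p = K: K = 4K + 5 ⇒ K = - \frac{5}{3}.
General: x(n) = A·(4)^n - \frac{5}{3}.
Apply x(0) = 7: A - \frac{5}{3} = 7 ⇒ A = \frac{26}{3}.
So x(n) = \frac{26 \cdot 4^{n}}{3} - \frac{5}{3}.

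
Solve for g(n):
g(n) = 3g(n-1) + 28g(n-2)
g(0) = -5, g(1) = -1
Characteristic equation: x² - 3x - 28 = 0, which factors as (x - (-4))(x - (7)) = 0.
Roots r₁ = -4, r₂ = 7 (distinct).
General solution: g(n) = A·(-4)^n + B·(7)^n.
From g(0) = -5: A + B = -5.
From g(1) = -1: -4A + 7B = -1.
Solving: A = - \frac{34}{11}, B = - \frac{21}{11}.
So g(n) = - \frac{34 \left(-4\right)^{n}}{11} - \frac{21 \cdot 7^{n}}{11}.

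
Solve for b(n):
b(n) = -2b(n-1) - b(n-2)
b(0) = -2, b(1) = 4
Characteristic equation: x² + 2x + 1 = 0, which is (x - (-1))².
Repeated root r = -1.
General solution: b(n) = (A + Bn)·(-1)^n.
From b(0) = -2: A = -2.
From b(1) = 4: (A + B)·(-1) = 4 ⇒ B = -2.
So b(n) = \left(- 2 n - 2\right) \cdot (-1)^n.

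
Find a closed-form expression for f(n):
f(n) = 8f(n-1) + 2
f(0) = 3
First-order linear non-homogeneous.
Homogeneous solution: f_h(n) = A·(8)^n.
Try constant particular solution f_p = K: K = 8K + 2 ⇒ K = - \frac{2}{7}.
General: f(n) = A·(8)^n - \frac{2}{7}.
Apply f(0) = 3: A - \frac{2}{7} = 3 ⇒ A = \frac{23}{7}.
So f(n) = \frac{23 \cdot 8^{n}}{7} - \frac{2}{7}.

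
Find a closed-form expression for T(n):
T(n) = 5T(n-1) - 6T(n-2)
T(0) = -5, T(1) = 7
Characteristic equation: x² - 5x + 6 = 0, which factors as (x - (2))(x - (3)) = 0.
Roots r₁ = 2, r₂ = 3 (distinct).
General solution: T(n) = A·(2)^n + B·(3)^n.
From T(0) = -5: A + B = -5.
From T(1) = 7: 2A + 3B = 7.
Solving: A = -22, B = 17.
So T(n) = - 22 \cdot 2^{n} + 17 \cdot 3^{n}.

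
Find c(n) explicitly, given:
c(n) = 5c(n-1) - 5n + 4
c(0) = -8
First-order linear with linear forcing.
Homogeneous solution: c_h(n) = A·(5)^n.
Try particular c_p(n) = pn + q. Substituting:
  pn + q = 5(p(n-1) + q) - 5n + 4.
Matching the n-coefficient: p = 5p - 5 ⇒ p = \frac{5}{4}.
Matching constants: q = -5p + 5q + 4 ⇒ q = \frac{9}{16}.
General: c(n) = A·(5)^n + \frac{5 n}{4} + \frac{9}{16}.
Apply c(0) = -8: A + \frac{9}{16} = -8 ⇒ A = - \frac{137}{16}.
So c(n) = - \frac{137 \cdot 5^{n}}{16} + \frac{5 n}{4} + \frac{9}{16}.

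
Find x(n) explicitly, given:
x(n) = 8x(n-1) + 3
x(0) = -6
First-order linear non-homogeneous.
Homogeneous solution: x_h(n) = A·(8)^n.
Try constant particular solution x_p = K: K = 8K + 3 ⇒ K = - \frac{3}{7}.
General: x(n) = A·(8)^n - \frac{3}{7}.
Apply x(0) = -6: A - \frac{3}{7} = -6 ⇒ A = - \frac{39}{7}.
So x(n) = - \frac{39 \cdot 8^{n}}{7} - \frac{3}{7}.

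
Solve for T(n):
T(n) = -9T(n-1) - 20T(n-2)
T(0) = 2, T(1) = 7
Characteristic equation: x² + 9x + 20 = 0, which factors as (x - (-5))(x - (-4)) = 0.
Roots r₁ = -5, r₂ = -4 (distinct).
General solution: T(n) = A·(-5)^n + B·(-4)^n.
From T(0) = 2: A + B = 2.
From T(1) = 7: -5A - 4B = 7.
Solving: A = -15, B = 17.
So T(n) = 17 \left(-4\right)^{n} - 15 \left(-5\right)^{n}.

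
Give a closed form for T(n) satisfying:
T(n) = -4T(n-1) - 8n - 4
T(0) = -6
First-order linear with linear forcing.
Homogeneous solution: T_h(n) = A·(-4)^n.
Try particular T_p(n) = pn + q. Substituting:
  pn + q = -4(p(n-1) + q) - 8n - 4.
Matching the n-coefficient: p = -4p - 8 ⇒ p = - \frac{8}{5}.
Matching constants: q = 4p - 4q - 4 ⇒ q = - \frac{52}{25}.
General: T(n) = A·(-4)^n - \frac{8 n}{5} - \frac{52}{25}.
Apply T(0) = -6: A - \frac{52}{25} = -6 ⇒ A = - \frac{98}{25}.
So T(n) = - \frac{98 \left(-4\right)^{n}}{25} - \frac{8 n}{5} - \frac{52}{25}.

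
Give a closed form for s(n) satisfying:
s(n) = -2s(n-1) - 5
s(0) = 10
First-order linear non-homogeneous.
Homogeneous solution: s_h(n) = A·(-2)^n.
Try constant particular solution s_p = K: K = -2K - 5 ⇒ K = - \frac{5}{3}.
General: s(n) = A·(-2)^n - \frac{5}{3}.
Apply s(0) = 10: A - \frac{5}{3} = 10 ⇒ A = \frac{35}{3}.
So s(n) = \frac{35 \left(-2\right)^{n}}{3} - \frac{5}{3}.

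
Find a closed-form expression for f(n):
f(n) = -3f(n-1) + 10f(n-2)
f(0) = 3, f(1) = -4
Characteristic equation: x² + 3x - 10 = 0, which factors as (x - (2))(x - (-5)) = 0.
Roots r₁ = 2, r₂ = -5 (distinct).
General solution: f(n) = A·(2)^n + B·(-5)^n.
From f(0) = 3: A + B = 3.
From f(1) = -4: 2A - 5B = -4.
Solving: A = \frac{11}{7}, B = \frac{10}{7}.
So f(n) = \frac{10 \left(-5\right)^{n}}{7} + \frac{11 \cdot 2^{n}}{7}.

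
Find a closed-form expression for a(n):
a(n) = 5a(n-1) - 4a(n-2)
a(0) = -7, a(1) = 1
Characteristic equation: x² - 5x + 4 = 0, which factors as (x - (1))(x - (4)) = 0.
Roots r₁ = 1, r₂ = 4 (distinct).
General solution: a(n) = A·(1)^n + B·(4)^n.
From a(0) = -7: A + B = -7.
From a(1) = 1: A + 4B = 1.
Solving: A = - \frac{29}{3}, B = \frac{8}{3}.
So a(n) = \frac{8 \cdot 4^{n}}{3} - \frac{29}{3}.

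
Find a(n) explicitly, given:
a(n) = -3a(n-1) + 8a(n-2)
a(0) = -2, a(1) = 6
Characteristic equation: x² + 3x - 8 = 0.
Discriminant Δ = (-3)² + 4·(8) = 41.
Roots r₁,₂ = (-3 ± √41)/2, so r₁ = - \frac{3}{2} + \frac{\sqrt{41}}{2}, r₂ = - \frac{\sqrt{41}}{2} - \frac{3}{2}.
General solution: a(n) = A·r₁^n + B·r₂^n.
From the initial conditions, A + B = -2 and r₁A + r₂B = 6.
Since r₁ - r₂ = √41: A = (6 - (-2)r₂)/√41 = -1 + \frac{3 \sqrt{41}}{41}, and B = -2 - A = -1 - \frac{3 \sqrt{41}}{41}.
So a(n) = \left(-1 + \frac{3 \sqrt{41}}{41}\right)\left(- \frac{3}{2} + \frac{\sqrt{41}}{2}\right)^n + \left(-1 - \frac{3 \sqrt{41}}{41}\right)\left(- \frac{\sqrt{41}}{2} - \frac{3}{2}\right)^n.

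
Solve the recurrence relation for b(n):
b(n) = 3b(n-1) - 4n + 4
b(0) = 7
First-order linear with linear forcing.
Homogeneous solution: b_h(n) = A·(3)^n.
Try particular b_p(n) = pn + q. Substituting:
  pn + q = 3(p(n-1) + q) - 4n + 4.
Matching the n-coefficient: p = 3p - 4 ⇒ p = 2.
Matching constants: q = -3p + 3q + 4 ⇒ q = 1.
General: b(n) = A·(3)^n + 2 n + 1.
Apply b(0) = 7: A + 1 = 7 ⇒ A = 6.
So b(n) = 6 \cdot 3^{n} + 2 n + 1.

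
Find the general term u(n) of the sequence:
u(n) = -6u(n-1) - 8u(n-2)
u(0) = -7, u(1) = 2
Characteristic equation: x² + 6x + 8 = 0, which factors as (x - (-4))(x - (-2)) = 0.
Roots r₁ = -4, r₂ = -2 (distinct).
General solution: u(n) = A·(-4)^n + B·(-2)^n.
From u(0) = -7: A + B = -7.
From u(1) = 2: -4A - 2B = 2.
Solving: A = 6, B = -13.
So u(n) = - 13 \left(-2\right)^{n} + 6 \left(-4\right)^{n}.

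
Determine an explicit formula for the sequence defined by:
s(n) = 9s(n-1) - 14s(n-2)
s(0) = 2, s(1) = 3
Characteristic equation: x² - 9x + 14 = 0, which factors as (x - (2))(x - (7)) = 0.
Roots r₁ = 2, r₂ = 7 (distinct).
General solution: s(n) = A·(2)^n + B·(7)^n.
From s(0) = 2: A + B = 2.
From s(1) = 3: 2A + 7B = 3.
Solving: A = \frac{11}{5}, B = - \frac{1}{5}.
So s(n) = \frac{11 \cdot 2^{n}}{5} - \frac{7^{n}}{5}.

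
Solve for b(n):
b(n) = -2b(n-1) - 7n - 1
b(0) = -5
First-order linear with linear forcing.
Homogeneous solution: b_h(n) = A·(-2)^n.
Try particular b_p(n) = pn + q. Substituting:
  pn + q = -2(p(n-1) + q) - 7n - 1.
Matching the n-coefficient: p = -2p - 7 ⇒ p = - \frac{7}{3}.
Matching constants: q = 2p - 2q - 1 ⇒ q = - \frac{17}{9}.
General: b(n) = A·(-2)^n - \frac{7 n}{3} - \frac{17}{9}.
Apply b(0) = -5: A - \frac{17}{9} = -5 ⇒ A = - \frac{28}{9}.
So b(n) = - \frac{28 \left(-2\right)^{n}}{9} - \frac{7 n}{3} - \frac{17}{9}.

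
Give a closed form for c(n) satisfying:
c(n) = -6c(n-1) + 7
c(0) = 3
First-order linear non-homogeneous.
Homogeneous solution: c_h(n) = A·(-6)^n.
Try constant particular solution c_p = K: K = -6K + 7 ⇒ K = 1.
General: c(n) = A·(-6)^n + 1.
Apply c(0) = 3: A + 1 = 3 ⇒ A = 2.
So c(n) = 2 \left(-6\right)^{n} + 1.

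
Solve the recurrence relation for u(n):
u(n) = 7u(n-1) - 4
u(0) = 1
First-order linear non-homogeneous.
Homogeneous solution: u_h(n) = A·(7)^n.
Try constant particular solution u_p = K: K = 7K - 4 ⇒ K = \frac{2}{3}.
General: u(n) = A·(7)^n + \frac{2}{3}.
Apply u(0) = 1: A + \frac{2}{3} = 1 ⇒ A = \frac{1}{3}.
So u(n) = \frac{7^{n}}{3} + \frac{2}{3}.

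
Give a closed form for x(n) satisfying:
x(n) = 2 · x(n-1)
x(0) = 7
Pure geometric recurrence with ratio 2.
By induction x(n) = x(0) · (2)^n = 7 \cdot 2^{n}.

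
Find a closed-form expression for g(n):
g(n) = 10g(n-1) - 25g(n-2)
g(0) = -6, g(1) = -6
Characteristic equation: x² - 10x + 25 = 0, which is (x - (5))².
Repeated root r = 5.
General solution: g(n) = (A + Bn)·(5)^n.
From g(0) = -6: A = -6.
From g(1) = -6: (A + B)·(5) = -6 ⇒ B = \frac{24}{5}.
So g(n) = \left(\frac{24 n}{5} - 6\right) \cdot (5)^n.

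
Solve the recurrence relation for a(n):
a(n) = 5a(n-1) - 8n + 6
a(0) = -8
First-order linear with linear forcing.
Homogeneous solution: a_h(n) = A·(5)^n.
Try particular a_p(n) = pn + q. Substituting:
  pn + q = 5(p(n-1) + q) - 8n + 6.
Matching the n-coefficient: p = 5p - 8 ⇒ p = 2.
Matching constants: q = -5p + 5q + 6 ⇒ q = 1.
General: a(n) = A·(5)^n + 2 n + 1.
Apply a(0) = -8: A + 1 = -8 ⇒ A = -9.
So a(n) = - 9 \cdot 5^{n} + 2 n + 1.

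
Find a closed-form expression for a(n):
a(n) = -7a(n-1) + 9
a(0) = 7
First-order linear non-homogeneous.
Homogeneous solution: a_h(n) = A·(-7)^n.
Try constant particular solution a_p = K: K = -7K + 9 ⇒ K = \frac{9}{8}.
General: a(n) = A·(-7)^n + \frac{9}{8}.
Apply a(0) = 7: A + \frac{9}{8} = 7 ⇒ A = \frac{47}{8}.
So a(n) = \frac{47 \left(-7\right)^{n}}{8} + \frac{9}{8}.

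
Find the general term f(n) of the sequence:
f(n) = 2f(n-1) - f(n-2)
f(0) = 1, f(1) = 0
Characteristic equation: x² - 2x + 1 = 0, which is (x - (1))².
Repeated root r = 1.
General solution: f(n) = (A + Bn)·(1)^n.
From f(0) = 1: A = 1.
From f(1) = 0: (A + B)·(1) = 0 ⇒ B = -1.
So f(n) = \left(1 - n\right) \cdot (1)^n.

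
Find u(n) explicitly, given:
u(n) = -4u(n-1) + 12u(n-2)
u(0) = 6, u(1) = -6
Characteristic equation: x² + 4x - 12 = 0, which factors as (x - (-6))(x - (2)) = 0.
Roots r₁ = -6, r₂ = 2 (distinct).
General solution: u(n) = A·(-6)^n + B·(2)^n.
From u(0) = 6: A + B = 6.
From u(1) = -6: -6A + 2B = -6.
Solving: A = \frac{9}{4}, B = \frac{15}{4}.
So u(n) = \frac{9 \left(-6\right)^{n}}{4} + \frac{15 \cdot 2^{n}}{4}.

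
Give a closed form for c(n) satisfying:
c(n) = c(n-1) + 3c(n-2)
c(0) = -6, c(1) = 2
Characteristic equation: x² - x - 3 = 0.
Discriminant Δ = (1)² + 4·(3) = 13.
Roots r₁,₂ = (1 ± √13)/2, so r₁ = \frac{1}{2} + \frac{\sqrt{13}}{2}, r₂ = \frac{1}{2} - \frac{\sqrt{13}}{2}.
General solution: c(n) = A·r₁^n + B·r₂^n.
From the initial conditions, A + B = -6 and r₁A + r₂B = 2.
Since r₁ - r₂ = √13: A = (2 - (-6)r₂)/√13 = -3 + \frac{5 \sqrt{13}}{13}, and B = -6 - A = -3 - \frac{5 \sqrt{13}}{13}.
So c(n) = \left(-3 + \frac{5 \sqrt{13}}{13}\right)\left(\frac{1}{2} + \frac{\sqrt{13}}{2}\right)^n + \left(-3 - \frac{5 \sqrt{13}}{13}\right)\left(\frac{1}{2} - \frac{\sqrt{13}}{2}\right)^n.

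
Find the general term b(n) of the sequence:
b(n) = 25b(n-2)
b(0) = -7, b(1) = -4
Characteristic equation: x² - 25 = 0, which factors as (x - (-5))(x - (5)) = 0.
Roots r₁ = -5, r₂ = 5 (distinct).
General solution: b(n) = A·(-5)^n + B·(5)^n.
From b(0) = -7: A + B = -7.
From b(1) = -4: -5A + 5B = -4.
Solving: A = - \frac{31}{10}, B = - \frac{39}{10}.
So b(n) = - \frac{31 \left(-5\right)^{n}}{10} - \frac{39 \cdot 5^{n}}{10}.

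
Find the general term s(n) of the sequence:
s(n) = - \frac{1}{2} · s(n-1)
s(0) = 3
Pure geometric recurrence with ratio - \frac{1}{2}.
By induction s(n) = s(0) · (- \frac{1}{2})^n = 3 \left(- \frac{1}{2}\right)^{n}.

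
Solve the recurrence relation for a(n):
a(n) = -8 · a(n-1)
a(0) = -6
Pure geometric recurrence with ratio -8.
By induction a(n) = a(0) · (-8)^n = - 6 \left(-8\right)^{n}.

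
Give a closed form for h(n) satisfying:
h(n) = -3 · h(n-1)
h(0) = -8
Pure geometric recurrence with ratio -3.
By induction h(n) = h(0) · (-3)^n = - 8 \left(-3\right)^{n}.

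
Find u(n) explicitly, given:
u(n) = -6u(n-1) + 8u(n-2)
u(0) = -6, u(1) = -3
Characteristic equation: x² + 6x - 8 = 0.
Discriminant Δ = (-6)² + 4·(8) = 68.
Roots r₁,₂ = (-6 ± √68)/2, so r₁ = -3 + \sqrt{17}, r₂ = - \sqrt{17} - 3.
General solution: u(n) = A·r₁^n + B·r₂^n.
From the initial conditions, A + B = -6 and r₁A + r₂B = -3.
Since r₁ - r₂ = √68: A = (-3 - (-6)r₂)/√68 = -3 - \frac{21 \sqrt{17}}{34}, and B = -6 - A = -3 + \frac{21 \sqrt{17}}{34}.
So u(n) = \left(-3 - \frac{21 \sqrt{17}}{34}\right)\left(-3 + \sqrt{17}\right)^n + \left(-3 + \frac{21 \sqrt{17}}{34}\right)\left(- \sqrt{17} - 3\right)^n.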